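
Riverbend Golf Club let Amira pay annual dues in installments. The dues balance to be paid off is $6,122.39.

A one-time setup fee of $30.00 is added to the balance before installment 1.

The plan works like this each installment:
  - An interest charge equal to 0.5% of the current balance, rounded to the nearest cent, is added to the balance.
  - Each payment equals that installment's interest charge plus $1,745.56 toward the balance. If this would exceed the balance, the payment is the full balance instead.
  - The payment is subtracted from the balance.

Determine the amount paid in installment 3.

# | Opening | Interest | Payment | End bal
1 | $6,152.39 | $30.76 | $1,776.32 | $4,406.83
2 | $4,406.83 | $22.03 | $1,767.59 | $2,661.27
3 | $2,661.27 | $13.31 | $1,758.87 | $915.71

$1,758.87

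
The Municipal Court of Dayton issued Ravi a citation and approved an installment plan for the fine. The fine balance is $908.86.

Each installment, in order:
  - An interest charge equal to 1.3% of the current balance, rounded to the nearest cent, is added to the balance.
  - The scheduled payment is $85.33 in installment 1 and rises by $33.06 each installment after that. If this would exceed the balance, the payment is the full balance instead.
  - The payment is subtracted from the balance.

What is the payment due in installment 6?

$199.25

Installment 1: $908.86 +$11.82 interest = $920.68; pay $85.33 → $835.35
Installment 2: $835.35 +$10.86 interest = $846.21; pay $118.39 → $727.82
Installment 3: $727.82 +$9.46 interest = $737.28; pay $151.45 → $585.83
Installment 4: $585.83 +$7.62 interest = $593.45; pay $184.51 → $408.94
Installment 5: $408.94 +$5.32 interest = $414.26; pay $217.57 → $196.69
Installment 6: $196.69 +$2.56 interest = $199.25; pay $199.25 → $0.00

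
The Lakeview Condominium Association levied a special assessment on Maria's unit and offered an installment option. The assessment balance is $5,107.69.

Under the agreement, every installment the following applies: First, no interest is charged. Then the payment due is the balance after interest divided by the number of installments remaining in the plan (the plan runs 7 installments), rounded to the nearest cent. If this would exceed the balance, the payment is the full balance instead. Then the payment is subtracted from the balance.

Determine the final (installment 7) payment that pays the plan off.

Installment 1: $5,107.69 − $729.67 → $4,378.02
Installment 2: $4,378.02 − $729.67 → $3,648.35
Installment 3: $3,648.35 − $729.67 → $2,918.68
Installment 4: $2,918.68 − $729.67 → $2,189.01
Installment 5: $2,189.01 − $729.67 → $1,459.34
Installment 6: $1,459.34 − $729.67 → $729.67
Installment 7: $729.67 − $729.67 → $0.00

$729.67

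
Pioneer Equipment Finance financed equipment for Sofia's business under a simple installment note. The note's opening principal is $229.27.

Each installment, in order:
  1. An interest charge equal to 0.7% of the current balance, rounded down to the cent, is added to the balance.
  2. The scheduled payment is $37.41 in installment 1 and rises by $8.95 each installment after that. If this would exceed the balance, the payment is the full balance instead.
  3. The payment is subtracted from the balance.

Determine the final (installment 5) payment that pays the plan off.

Installment 1: $229.27 +$1.60 interest = $230.87; pay $37.41 → $193.46
Installment 2: $193.46 +$1.35 interest = $194.81; pay $46.36 → $148.45
Installment 3: $148.45 +$1.03 interest = $149.48; pay $55.31 → $94.17
Installment 4: $94.17 +$0.65 interest = $94.82; pay $64.26 → $30.56
Installment 5: $30.56 +$0.21 interest = $30.77; pay $30.77 → $0.00

$30.77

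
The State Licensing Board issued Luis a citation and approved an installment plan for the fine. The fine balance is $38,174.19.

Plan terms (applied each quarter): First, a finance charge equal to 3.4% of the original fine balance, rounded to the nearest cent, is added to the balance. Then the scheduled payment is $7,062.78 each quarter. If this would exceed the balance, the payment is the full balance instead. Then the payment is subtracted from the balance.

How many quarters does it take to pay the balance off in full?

Quarter 1: opening $38,174.19; interest $1,297.92 → $39,472.11; payment $7,062.78; balance $32,409.33
Quarter 2: opening $32,409.33; interest $1,297.92 → $33,707.25; payment $7,062.78; balance $26,644.47
Quarter 3: opening $26,644.47; interest $1,297.92 → $27,942.39; payment $7,062.78; balance $20,879.61
Quarter 4: opening $20,879.61; interest $1,297.92 → $22,177.53; payment $7,062.78; balance $15,114.75
Quarter 5: opening $15,114.75; interest $1,297.92 → $16,412.67; payment $7,062.78; balance $9,349.89
Quarter 6: opening $9,349.89; interest $1,297.92 → $10,647.81; payment $7,062.78; balance $3,585.03
Quarter 7: opening $3,585.03; interest $1,297.92 → $4,882.95; payment $4,882.95; balance $0.00
Balance reaches $0.00 in quarter 7.

7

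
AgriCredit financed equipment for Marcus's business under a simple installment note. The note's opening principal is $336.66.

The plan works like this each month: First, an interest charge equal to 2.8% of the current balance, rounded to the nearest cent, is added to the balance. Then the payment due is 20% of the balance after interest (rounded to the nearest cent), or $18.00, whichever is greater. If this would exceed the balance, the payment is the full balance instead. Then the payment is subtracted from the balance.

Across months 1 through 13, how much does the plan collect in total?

Month 1: $336.66 +$9.43 interest = $346.09; pay $69.22 → $276.87
Month 2: $276.87 +$7.75 interest = $284.62; pay $56.92 → $227.70
Month 3: $227.70 +$6.38 interest = $234.08; pay $46.82 → $187.26
Month 4: $187.26 +$5.24 interest = $192.50; pay $38.50 → $154.00
Month 5: $154.00 +$4.31 interest = $158.31; pay $31.66 → $126.65
Month 6: $126.65 +$3.55 interest = $130.20; pay $26.04 → $104.16
Month 7: $104.16 +$2.92 interest = $107.08; pay $21.42 → $85.66
Month 8: $85.66 +$2.40 interest = $88.06; pay $18.00 → $70.06
Month 9: $70.06 +$1.96 interest = $72.02; pay $18.00 → $54.02
Month 10: $54.02 +$1.51 interest = $55.53; pay $18.00 → $37.53
Month 11: $37.53 +$1.05 interest = $38.58; pay $18.00 → $20.58
Month 12: $20.58 +$0.58 interest = $21.16; pay $18.00 → $3.16
Month 13: $3.16 +$0.09 interest = $3.25; pay $3.25 → $0.00
Total paid: $383.83

$383.83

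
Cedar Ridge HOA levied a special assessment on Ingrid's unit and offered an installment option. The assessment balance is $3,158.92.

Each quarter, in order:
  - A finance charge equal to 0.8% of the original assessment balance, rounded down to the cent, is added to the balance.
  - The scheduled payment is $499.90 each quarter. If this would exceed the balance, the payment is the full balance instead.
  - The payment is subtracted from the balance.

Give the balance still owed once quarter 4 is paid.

Quarter 1: opening $3,158.92; interest $25.27 → $3,184.19; payment $499.90; balance $2,684.29
Quarter 2: opening $2,684.29; interest $25.27 → $2,709.56; payment $499.90; balance $2,209.66
Quarter 3: opening $2,209.66; interest $25.27 → $2,234.93; payment $499.90; balance $1,735.03
Quarter 4: opening $1,735.03; interest $25.27 → $1,760.30; payment $499.90; balance $1,260.40

$1,260.40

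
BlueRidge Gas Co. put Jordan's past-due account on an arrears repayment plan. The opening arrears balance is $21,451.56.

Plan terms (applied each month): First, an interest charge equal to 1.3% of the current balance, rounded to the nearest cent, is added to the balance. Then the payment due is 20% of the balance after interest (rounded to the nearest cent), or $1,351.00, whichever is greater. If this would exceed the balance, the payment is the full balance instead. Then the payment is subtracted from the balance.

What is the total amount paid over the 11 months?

$22,733.21

Month 1: $21,451.56 +$278.87 interest = $21,730.43; pay $4,346.09 → $17,384.34
Month 2: $17,384.34 +$226.00 interest = $17,610.34; pay $3,522.07 → $14,088.27
Month 3: $14,088.27 +$183.15 interest = $14,271.42; pay $2,854.28 → $11,417.14
Month 4: $11,417.14 +$148.42 interest = $11,565.56; pay $2,313.11 → $9,252.45
Month 5: $9,252.45 +$120.28 interest = $9,372.73; pay $1,874.55 → $7,498.18
Month 6: $7,498.18 +$97.48 interest = $7,595.66; pay $1,519.13 → $6,076.53
Month 7: $6,076.53 +$78.99 interest = $6,155.52; pay $1,351.00 → $4,804.52
Month 8: $4,804.52 +$62.46 interest = $4,866.98; pay $1,351.00 → $3,515.98
Month 9: $3,515.98 +$45.71 interest = $3,561.69; pay $1,351.00 → $2,210.69
Month 10: $2,210.69 +$28.74 interest = $2,239.43; pay $1,351.00 → $888.43
Month 11: $888.43 +$11.55 interest = $899.98; pay $899.98 → $0.00
Total paid: $22,733.21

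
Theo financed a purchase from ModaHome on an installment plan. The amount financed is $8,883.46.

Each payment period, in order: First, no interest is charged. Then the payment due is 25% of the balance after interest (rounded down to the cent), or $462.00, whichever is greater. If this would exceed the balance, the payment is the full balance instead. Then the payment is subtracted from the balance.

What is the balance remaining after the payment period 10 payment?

$0.00

# | Opening | Payment | End bal
1 | $8,883.46 | $2,220.86 | $6,662.60
2 | $6,662.60 | $1,665.65 | $4,996.95
3 | $4,996.95 | $1,249.23 | $3,747.72
4 | $3,747.72 | $936.93 | $2,810.79
5 | $2,810.79 | $702.69 | $2,108.10
6 | $2,108.10 | $527.02 | $1,581.08
7 | $1,581.08 | $462.00 | $1,119.08
8 | $1,119.08 | $462.00 | $657.08
9 | $657.08 | $462.00 | $195.08
10 | $195.08 | $195.08 | $0.00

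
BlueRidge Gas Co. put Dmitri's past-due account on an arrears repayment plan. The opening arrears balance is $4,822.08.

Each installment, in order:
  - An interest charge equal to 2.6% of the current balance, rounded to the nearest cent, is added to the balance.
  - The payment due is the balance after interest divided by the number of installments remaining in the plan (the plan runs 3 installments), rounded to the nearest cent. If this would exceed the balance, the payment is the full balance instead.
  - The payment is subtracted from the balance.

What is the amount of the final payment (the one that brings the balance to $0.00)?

$1,736.02

Installment 1: $4,822.08 +$125.37 interest = $4,947.45; pay $1,649.15 → $3,298.30
Installment 2: $3,298.30 +$85.76 interest = $3,384.06; pay $1,692.03 → $1,692.03
Installment 3: $1,692.03 +$43.99 interest = $1,736.02; pay $1,736.02 → $0.00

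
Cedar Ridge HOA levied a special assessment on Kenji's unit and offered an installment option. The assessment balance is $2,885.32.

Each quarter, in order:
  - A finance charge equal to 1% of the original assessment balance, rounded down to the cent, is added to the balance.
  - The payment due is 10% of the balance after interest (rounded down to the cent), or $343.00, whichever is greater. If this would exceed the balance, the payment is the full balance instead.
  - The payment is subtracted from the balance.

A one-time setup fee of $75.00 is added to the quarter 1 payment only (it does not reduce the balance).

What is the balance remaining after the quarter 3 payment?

Quarter 1: opening $2,885.32; interest $28.85 → $2,914.17; payment $343.00 (+ $75.00 fee); balance $2,571.17
Quarter 2: opening $2,571.17; interest $28.85 → $2,600.02; payment $343.00; balance $2,257.02
Quarter 3: opening $2,257.02; interest $28.85 → $2,285.87; payment $343.00; balance $1,942.87

$1,942.87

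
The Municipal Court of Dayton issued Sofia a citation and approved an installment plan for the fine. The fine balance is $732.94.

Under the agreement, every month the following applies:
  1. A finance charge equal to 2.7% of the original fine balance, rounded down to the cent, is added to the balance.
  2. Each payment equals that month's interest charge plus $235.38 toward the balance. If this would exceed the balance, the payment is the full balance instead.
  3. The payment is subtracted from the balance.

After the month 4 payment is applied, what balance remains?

$0.00

Month 1: $732.94 +$19.78 interest = $752.72; pay $255.16 → $497.56
Month 2: $497.56 +$19.78 interest = $517.34; pay $255.16 → $262.18
Month 3: $262.18 +$19.78 interest = $281.96; pay $255.16 → $26.80
Month 4: $26.80 +$19.78 interest = $46.58; pay $46.58 → $0.00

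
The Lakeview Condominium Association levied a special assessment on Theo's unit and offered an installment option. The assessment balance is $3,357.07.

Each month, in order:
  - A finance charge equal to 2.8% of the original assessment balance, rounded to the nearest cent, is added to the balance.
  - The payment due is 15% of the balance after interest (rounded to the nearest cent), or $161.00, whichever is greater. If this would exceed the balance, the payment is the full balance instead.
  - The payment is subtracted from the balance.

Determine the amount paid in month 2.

# | Opening | Interest | Payment | End bal
1 | $3,357.07 | $94.00 | $517.66 | $2,933.41
2 | $2,933.41 | $94.00 | $454.11 | $2,573.30

$454.11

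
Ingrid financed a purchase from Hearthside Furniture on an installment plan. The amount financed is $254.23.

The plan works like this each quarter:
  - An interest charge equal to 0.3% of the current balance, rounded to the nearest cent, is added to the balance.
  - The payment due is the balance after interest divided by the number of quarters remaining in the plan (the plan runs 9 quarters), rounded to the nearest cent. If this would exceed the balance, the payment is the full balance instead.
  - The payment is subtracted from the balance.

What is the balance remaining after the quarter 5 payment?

$114.70

# | Opening | Interest | Payment | End bal
1 | $254.23 | $0.76 | $28.33 | $226.66
2 | $226.66 | $0.68 | $28.42 | $198.92
3 | $198.92 | $0.60 | $28.50 | $171.02
4 | $171.02 | $0.51 | $28.59 | $142.94
5 | $142.94 | $0.43 | $28.67 | $114.70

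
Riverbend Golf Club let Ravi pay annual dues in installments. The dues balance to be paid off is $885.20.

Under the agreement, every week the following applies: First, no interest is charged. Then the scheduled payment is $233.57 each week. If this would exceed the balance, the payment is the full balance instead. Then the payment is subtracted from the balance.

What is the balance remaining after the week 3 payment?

$184.49

# | Opening | Payment | End bal
1 | $885.20 | $233.57 | $651.63
2 | $651.63 | $233.57 | $418.06
3 | $418.06 | $233.57 | $184.49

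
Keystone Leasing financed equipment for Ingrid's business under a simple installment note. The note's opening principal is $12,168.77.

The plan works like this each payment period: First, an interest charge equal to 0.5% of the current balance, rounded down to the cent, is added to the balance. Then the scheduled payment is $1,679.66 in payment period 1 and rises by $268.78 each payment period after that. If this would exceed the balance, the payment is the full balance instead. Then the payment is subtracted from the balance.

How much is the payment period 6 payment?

$1,298.51

Payment period 1: $12,168.77 +$60.84 interest = $12,229.61; pay $1,679.66 → $10,549.95
Payment period 2: $10,549.95 +$52.74 interest = $10,602.69; pay $1,948.44 → $8,654.25
Payment period 3: $8,654.25 +$43.27 interest = $8,697.52; pay $2,217.22 → $6,480.30
Payment period 4: $6,480.30 +$32.40 interest = $6,512.70; pay $2,486.00 → $4,026.70
Payment period 5: $4,026.70 +$20.13 interest = $4,046.83; pay $2,754.78 → $1,292.05
Payment period 6: $1,292.05 +$6.46 interest = $1,298.51; pay $1,298.51 → $0.00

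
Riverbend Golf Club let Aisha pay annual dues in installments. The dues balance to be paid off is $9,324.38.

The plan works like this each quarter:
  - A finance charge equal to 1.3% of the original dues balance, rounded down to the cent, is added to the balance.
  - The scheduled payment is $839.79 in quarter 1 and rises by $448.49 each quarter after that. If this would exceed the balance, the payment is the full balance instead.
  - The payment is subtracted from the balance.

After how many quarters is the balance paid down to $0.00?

6

Quarter 1: opening $9,324.38; interest $121.21 → $9,445.59; payment $839.79; balance $8,605.80
Quarter 2: opening $8,605.80; interest $121.21 → $8,727.01; payment $1,288.28; balance $7,438.73
Quarter 3: opening $7,438.73; interest $121.21 → $7,559.94; payment $1,736.77; balance $5,823.17
Quarter 4: opening $5,823.17; interest $121.21 → $5,944.38; payment $2,185.26; balance $3,759.12
Quarter 5: opening $3,759.12; interest $121.21 → $3,880.33; payment $2,633.75; balance $1,246.58
Quarter 6: opening $1,246.58; interest $121.21 → $1,367.79; payment $1,367.79; balance $0.00
Balance reaches $0.00 in quarter 6.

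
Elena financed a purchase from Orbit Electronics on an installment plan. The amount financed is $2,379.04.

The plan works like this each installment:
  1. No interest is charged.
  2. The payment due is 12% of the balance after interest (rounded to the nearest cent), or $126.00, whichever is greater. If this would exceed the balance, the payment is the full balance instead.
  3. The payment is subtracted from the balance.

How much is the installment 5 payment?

# | Opening | Payment | End bal
1 | $2,379.04 | $285.48 | $2,093.56
2 | $2,093.56 | $251.23 | $1,842.33
3 | $1,842.33 | $221.08 | $1,621.25
4 | $1,621.25 | $194.55 | $1,426.70
5 | $1,426.70 | $171.20 | $1,255.50

$171.20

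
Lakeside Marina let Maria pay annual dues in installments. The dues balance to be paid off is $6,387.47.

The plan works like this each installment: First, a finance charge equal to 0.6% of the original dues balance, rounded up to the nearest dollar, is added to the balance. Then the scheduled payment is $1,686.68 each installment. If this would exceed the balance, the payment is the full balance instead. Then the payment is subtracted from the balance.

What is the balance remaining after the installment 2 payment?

Installment 1: opening $6,387.47; interest $39.00 → $6,426.47; payment $1,686.68; balance $4,739.79
Installment 2: opening $4,739.79; interest $39.00 → $4,778.79; payment $1,686.68; balance $3,092.11

$3,092.11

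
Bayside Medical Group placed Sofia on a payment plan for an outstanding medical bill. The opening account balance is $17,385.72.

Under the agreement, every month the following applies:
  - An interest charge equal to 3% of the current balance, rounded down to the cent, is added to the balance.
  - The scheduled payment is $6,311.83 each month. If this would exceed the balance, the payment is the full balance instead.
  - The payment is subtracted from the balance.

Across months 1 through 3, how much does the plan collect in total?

# | Opening | Interest | Payment | End bal
1 | $17,385.72 | $521.57 | $6,311.83 | $11,595.46
2 | $11,595.46 | $347.86 | $6,311.83 | $5,631.49
3 | $5,631.49 | $168.94 | $5,800.43 | $0.00
Total paid: $18,424.09

$18,424.09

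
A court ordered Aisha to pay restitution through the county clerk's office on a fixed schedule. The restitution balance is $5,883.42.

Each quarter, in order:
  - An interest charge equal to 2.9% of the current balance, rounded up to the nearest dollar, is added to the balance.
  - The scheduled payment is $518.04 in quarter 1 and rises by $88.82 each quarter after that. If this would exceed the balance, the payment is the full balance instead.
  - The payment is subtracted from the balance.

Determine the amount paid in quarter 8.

Quarter 1: $5,883.42 +$171.00 interest = $6,054.42; pay $518.04 → $5,536.38
Quarter 2: $5,536.38 +$161.00 interest = $5,697.38; pay $606.86 → $5,090.52
Quarter 3: $5,090.52 +$148.00 interest = $5,238.52; pay $695.68 → $4,542.84
Quarter 4: $4,542.84 +$132.00 interest = $4,674.84; pay $784.50 → $3,890.34
Quarter 5: $3,890.34 +$113.00 interest = $4,003.34; pay $873.32 → $3,130.02
Quarter 6: $3,130.02 +$91.00 interest = $3,221.02; pay $962.14 → $2,258.88
Quarter 7: $2,258.88 +$66.00 interest = $2,324.88; pay $1,050.96 → $1,273.92
Quarter 8: $1,273.92 +$37.00 interest = $1,310.92; pay $1,139.78 → $171.14

$1,139.78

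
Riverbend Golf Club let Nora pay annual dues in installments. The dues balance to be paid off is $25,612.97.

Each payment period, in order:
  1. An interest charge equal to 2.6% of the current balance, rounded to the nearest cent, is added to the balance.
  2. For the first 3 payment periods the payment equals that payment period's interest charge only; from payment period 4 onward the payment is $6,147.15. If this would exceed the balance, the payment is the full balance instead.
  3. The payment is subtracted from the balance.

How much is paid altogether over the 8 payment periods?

Payment period 1: opening $25,612.97; interest $665.94 → $26,278.91; payment $665.94; balance $25,612.97
Payment period 2: opening $25,612.97; interest $665.94 → $26,278.91; payment $665.94; balance $25,612.97
Payment period 3: opening $25,612.97; interest $665.94 → $26,278.91; payment $665.94; balance $25,612.97
Payment period 4: opening $25,612.97; interest $665.94 → $26,278.91; payment $6,147.15; balance $20,131.76
Payment period 5: opening $20,131.76; interest $523.43 → $20,655.19; payment $6,147.15; balance $14,508.04
Payment period 6: opening $14,508.04; interest $377.21 → $14,885.25; payment $6,147.15; balance $8,738.10
Payment period 7: opening $8,738.10; interest $227.19 → $8,965.29; payment $6,147.15; balance $2,818.14
Payment period 8: opening $2,818.14; interest $73.27 → $2,891.41; payment $2,891.41; balance $0.00
Total paid: $29,477.83

$29,477.83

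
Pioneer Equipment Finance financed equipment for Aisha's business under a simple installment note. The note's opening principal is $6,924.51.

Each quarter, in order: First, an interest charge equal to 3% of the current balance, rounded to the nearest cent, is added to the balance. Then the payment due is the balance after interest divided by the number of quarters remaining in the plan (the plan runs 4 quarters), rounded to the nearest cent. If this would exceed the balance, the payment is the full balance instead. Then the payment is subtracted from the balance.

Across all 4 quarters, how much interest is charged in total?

$535.16

# | Opening | Interest | Payment | End bal
1 | $6,924.51 | $207.74 | $1,783.06 | $5,349.19
2 | $5,349.19 | $160.48 | $1,836.56 | $3,673.11
3 | $3,673.11 | $110.19 | $1,891.65 | $1,891.65
4 | $1,891.65 | $56.75 | $1,948.40 | $0.00
Total interest: $207.74 + $160.48 + $110.19 + $56.75 = $535.16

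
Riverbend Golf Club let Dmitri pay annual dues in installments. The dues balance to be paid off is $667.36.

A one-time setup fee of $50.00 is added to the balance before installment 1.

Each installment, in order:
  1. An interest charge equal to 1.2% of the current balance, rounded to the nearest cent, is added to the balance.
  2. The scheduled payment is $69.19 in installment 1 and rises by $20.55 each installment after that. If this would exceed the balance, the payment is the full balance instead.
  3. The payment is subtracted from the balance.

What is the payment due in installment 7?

$29.92

# | Opening | Interest | Payment | End bal
1 | $717.36 | $8.61 | $69.19 | $656.78
2 | $656.78 | $7.88 | $89.74 | $574.92
3 | $574.92 | $6.90 | $110.29 | $471.53
4 | $471.53 | $5.66 | $130.84 | $346.35
5 | $346.35 | $4.16 | $151.39 | $199.12
6 | $199.12 | $2.39 | $171.94 | $29.57
7 | $29.57 | $0.35 | $29.92 | $0.00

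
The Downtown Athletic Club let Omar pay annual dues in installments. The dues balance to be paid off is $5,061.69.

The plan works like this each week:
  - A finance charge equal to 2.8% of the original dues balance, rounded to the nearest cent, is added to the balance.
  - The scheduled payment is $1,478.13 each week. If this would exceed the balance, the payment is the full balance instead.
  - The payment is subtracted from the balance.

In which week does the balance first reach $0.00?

Week 1: $5,061.69 +$141.73 interest = $5,203.42; pay $1,478.13 → $3,725.29
Week 2: $3,725.29 +$141.73 interest = $3,867.02; pay $1,478.13 → $2,388.89
Week 3: $2,388.89 +$141.73 interest = $2,530.62; pay $1,478.13 → $1,052.49
Week 4: $1,052.49 +$141.73 interest = $1,194.22; pay $1,194.22 → $0.00
Balance reaches $0.00 in week 4.

4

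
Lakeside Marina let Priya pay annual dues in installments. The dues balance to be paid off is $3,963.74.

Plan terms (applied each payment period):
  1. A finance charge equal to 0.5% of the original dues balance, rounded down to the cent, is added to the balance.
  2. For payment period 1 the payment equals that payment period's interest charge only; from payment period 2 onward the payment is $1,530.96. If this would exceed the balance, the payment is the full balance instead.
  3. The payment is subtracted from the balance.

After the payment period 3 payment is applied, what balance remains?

Payment period 1: $3,963.74 +$19.81 interest = $3,983.55; pay $19.81 → $3,963.74
Payment period 2: $3,963.74 +$19.81 interest = $3,983.55; pay $1,530.96 → $2,452.59
Payment period 3: $2,452.59 +$19.81 interest = $2,472.40; pay $1,530.96 → $941.44

$941.44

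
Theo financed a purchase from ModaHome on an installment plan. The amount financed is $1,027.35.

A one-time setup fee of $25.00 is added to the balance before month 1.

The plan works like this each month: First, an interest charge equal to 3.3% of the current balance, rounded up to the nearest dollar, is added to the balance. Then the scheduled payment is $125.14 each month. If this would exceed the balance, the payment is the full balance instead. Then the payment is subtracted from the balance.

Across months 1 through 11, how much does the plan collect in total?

Month 1: $1,052.35 +$35.00 interest = $1,087.35; pay $125.14 → $962.21
Month 2: $962.21 +$32.00 interest = $994.21; pay $125.14 → $869.07
Month 3: $869.07 +$29.00 interest = $898.07; pay $125.14 → $772.93
Month 4: $772.93 +$26.00 interest = $798.93; pay $125.14 → $673.79
Month 5: $673.79 +$23.00 interest = $696.79; pay $125.14 → $571.65
Month 6: $571.65 +$19.00 interest = $590.65; pay $125.14 → $465.51
Month 7: $465.51 +$16.00 interest = $481.51; pay $125.14 → $356.37
Month 8: $356.37 +$12.00 interest = $368.37; pay $125.14 → $243.23
Month 9: $243.23 +$9.00 interest = $252.23; pay $125.14 → $127.09
Month 10: $127.09 +$5.00 interest = $132.09; pay $125.14 → $6.95
Month 11: $6.95 +$1.00 interest = $7.95; pay $7.95 → $0.00
Total paid: $1,259.35

$1,259.35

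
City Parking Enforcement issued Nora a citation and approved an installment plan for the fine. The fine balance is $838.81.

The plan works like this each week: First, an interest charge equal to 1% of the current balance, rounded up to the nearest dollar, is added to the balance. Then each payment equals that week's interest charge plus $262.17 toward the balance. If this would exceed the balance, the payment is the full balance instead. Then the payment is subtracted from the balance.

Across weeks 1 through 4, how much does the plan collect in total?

$858.81

Week 1: $838.81 +$9.00 interest = $847.81; pay $271.17 → $576.64
Week 2: $576.64 +$6.00 interest = $582.64; pay $268.17 → $314.47
Week 3: $314.47 +$4.00 interest = $318.47; pay $266.17 → $52.30
Week 4: $52.30 +$1.00 interest = $53.30; pay $53.30 → $0.00
Total paid: $858.81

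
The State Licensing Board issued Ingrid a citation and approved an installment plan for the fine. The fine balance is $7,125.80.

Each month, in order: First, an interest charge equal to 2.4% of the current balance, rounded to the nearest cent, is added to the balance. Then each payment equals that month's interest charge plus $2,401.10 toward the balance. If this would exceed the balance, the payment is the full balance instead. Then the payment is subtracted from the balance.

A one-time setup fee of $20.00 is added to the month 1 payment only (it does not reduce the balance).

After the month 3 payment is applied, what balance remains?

$0.00

Month 1: opening $7,125.80; interest $171.02 → $7,296.82; payment $2,572.12 (+ $20.00 fee); balance $4,724.70
Month 2: opening $4,724.70; interest $113.39 → $4,838.09; payment $2,514.49; balance $2,323.60
Month 3: opening $2,323.60; interest $55.77 → $2,379.37; payment $2,379.37; balance $0.00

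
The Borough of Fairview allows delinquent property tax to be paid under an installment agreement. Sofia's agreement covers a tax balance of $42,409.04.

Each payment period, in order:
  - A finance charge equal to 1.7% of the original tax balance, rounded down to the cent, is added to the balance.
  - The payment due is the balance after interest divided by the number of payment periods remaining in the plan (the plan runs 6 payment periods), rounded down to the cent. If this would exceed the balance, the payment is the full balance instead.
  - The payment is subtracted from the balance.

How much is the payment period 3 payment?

$7,512.76

Payment period 1: opening $42,409.04; interest $720.95 → $43,129.99; payment $7,188.33; balance $35,941.66
Payment period 2: opening $35,941.66; interest $720.95 → $36,662.61; payment $7,332.52; balance $29,330.09
Payment period 3: opening $29,330.09; interest $720.95 → $30,051.04; payment $7,512.76; balance $22,538.28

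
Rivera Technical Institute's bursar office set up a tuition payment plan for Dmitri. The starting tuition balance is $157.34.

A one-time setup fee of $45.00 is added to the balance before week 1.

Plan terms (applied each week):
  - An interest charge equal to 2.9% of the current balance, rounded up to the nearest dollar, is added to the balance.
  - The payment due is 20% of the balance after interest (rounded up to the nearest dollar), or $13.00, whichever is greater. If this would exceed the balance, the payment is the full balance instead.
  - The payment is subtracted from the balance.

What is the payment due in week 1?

$42.00

Week 1: opening $202.34; interest $6.00 → $208.34; payment $42.00; balance $166.34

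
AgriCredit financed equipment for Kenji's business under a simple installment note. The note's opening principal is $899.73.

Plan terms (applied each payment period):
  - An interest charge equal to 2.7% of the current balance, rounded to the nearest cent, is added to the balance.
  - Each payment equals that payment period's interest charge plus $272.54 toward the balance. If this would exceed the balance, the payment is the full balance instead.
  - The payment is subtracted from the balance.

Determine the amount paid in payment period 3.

$282.12

# | Opening | Interest | Payment | End bal
1 | $899.73 | $24.29 | $296.83 | $627.19
2 | $627.19 | $16.93 | $289.47 | $354.65
3 | $354.65 | $9.58 | $282.12 | $82.11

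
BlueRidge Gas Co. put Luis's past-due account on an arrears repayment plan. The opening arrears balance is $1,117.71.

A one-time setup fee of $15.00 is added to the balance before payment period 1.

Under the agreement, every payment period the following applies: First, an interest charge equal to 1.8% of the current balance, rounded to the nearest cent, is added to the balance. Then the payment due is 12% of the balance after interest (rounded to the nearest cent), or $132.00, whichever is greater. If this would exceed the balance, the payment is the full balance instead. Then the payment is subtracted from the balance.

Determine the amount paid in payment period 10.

$46.24

Payment period 1: opening $1,132.71; interest $20.39 → $1,153.10; payment $138.37; balance $1,014.73
Payment period 2: opening $1,014.73; interest $18.27 → $1,033.00; payment $132.00; balance $901.00
Payment period 3: opening $901.00; interest $16.22 → $917.22; payment $132.00; balance $785.22
Payment period 4: opening $785.22; interest $14.13 → $799.35; payment $132.00; balance $667.35
Payment period 5: opening $667.35; interest $12.01 → $679.36; payment $132.00; balance $547.36
Payment period 6: opening $547.36; interest $9.85 → $557.21; payment $132.00; balance $425.21
Payment period 7: opening $425.21; interest $7.65 → $432.86; payment $132.00; balance $300.86
Payment period 8: opening $300.86; interest $5.42 → $306.28; payment $132.00; balance $174.28
Payment period 9: opening $174.28; interest $3.14 → $177.42; payment $132.00; balance $45.42
Payment period 10: opening $45.42; interest $0.82 → $46.24; payment $46.24; balance $0.00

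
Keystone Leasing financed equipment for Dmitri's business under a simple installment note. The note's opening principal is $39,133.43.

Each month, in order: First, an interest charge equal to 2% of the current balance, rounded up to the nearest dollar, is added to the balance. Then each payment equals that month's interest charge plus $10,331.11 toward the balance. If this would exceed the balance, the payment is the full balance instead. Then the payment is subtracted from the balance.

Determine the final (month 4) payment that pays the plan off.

$8,303.10

Month 1: opening $39,133.43; interest $783.00 → $39,916.43; payment $11,114.11; balance $28,802.32
Month 2: opening $28,802.32; interest $577.00 → $29,379.32; payment $10,908.11; balance $18,471.21
Month 3: opening $18,471.21; interest $370.00 → $18,841.21; payment $10,701.11; balance $8,140.10
Month 4: opening $8,140.10; interest $163.00 → $8,303.10; payment $8,303.10; balance $0.00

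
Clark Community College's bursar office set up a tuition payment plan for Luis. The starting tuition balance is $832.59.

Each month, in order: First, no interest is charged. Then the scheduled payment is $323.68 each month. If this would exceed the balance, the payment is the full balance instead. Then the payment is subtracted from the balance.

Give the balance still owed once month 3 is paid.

$0.00

Month 1: opening $832.59; payment $323.68; balance $508.91
Month 2: opening $508.91; payment $323.68; balance $185.23
Month 3: opening $185.23; payment $185.23; balance $0.00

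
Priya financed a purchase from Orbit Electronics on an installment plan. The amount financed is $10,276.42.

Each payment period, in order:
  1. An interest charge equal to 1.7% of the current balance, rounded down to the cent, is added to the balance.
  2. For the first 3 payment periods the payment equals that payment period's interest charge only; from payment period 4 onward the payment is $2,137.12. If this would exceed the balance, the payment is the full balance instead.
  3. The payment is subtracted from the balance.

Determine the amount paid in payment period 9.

$127.07

# | Opening | Interest | Payment | End bal
1 | $10,276.42 | $174.69 | $174.69 | $10,276.42
2 | $10,276.42 | $174.69 | $174.69 | $10,276.42
3 | $10,276.42 | $174.69 | $174.69 | $10,276.42
4 | $10,276.42 | $174.69 | $2,137.12 | $8,313.99
5 | $8,313.99 | $141.33 | $2,137.12 | $6,318.20
6 | $6,318.20 | $107.40 | $2,137.12 | $4,288.48
7 | $4,288.48 | $72.90 | $2,137.12 | $2,224.26
8 | $2,224.26 | $37.81 | $2,137.12 | $124.95
9 | $124.95 | $2.12 | $127.07 | $0.00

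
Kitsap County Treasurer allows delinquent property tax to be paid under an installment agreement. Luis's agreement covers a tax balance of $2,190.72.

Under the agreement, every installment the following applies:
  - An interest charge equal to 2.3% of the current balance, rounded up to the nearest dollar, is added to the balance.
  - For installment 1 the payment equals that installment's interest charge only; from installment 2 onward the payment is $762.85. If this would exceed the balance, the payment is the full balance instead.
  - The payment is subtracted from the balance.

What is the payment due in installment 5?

$7.17

Installment 1: $2,190.72 +$51.00 interest = $2,241.72; pay $51.00 → $2,190.72
Installment 2: $2,190.72 +$51.00 interest = $2,241.72; pay $762.85 → $1,478.87
Installment 3: $1,478.87 +$35.00 interest = $1,513.87; pay $762.85 → $751.02
Installment 4: $751.02 +$18.00 interest = $769.02; pay $762.85 → $6.17
Installment 5: $6.17 +$1.00 interest = $7.17; pay $7.17 → $0.00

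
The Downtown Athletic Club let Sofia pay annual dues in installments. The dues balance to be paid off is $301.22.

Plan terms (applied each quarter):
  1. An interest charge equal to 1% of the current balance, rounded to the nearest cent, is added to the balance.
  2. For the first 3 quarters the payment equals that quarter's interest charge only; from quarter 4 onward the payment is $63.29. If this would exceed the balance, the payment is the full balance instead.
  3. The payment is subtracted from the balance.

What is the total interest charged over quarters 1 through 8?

$18.00

Quarter 1: $301.22 +$3.01 interest = $304.23; pay $3.01 → $301.22
Quarter 2: $301.22 +$3.01 interest = $304.23; pay $3.01 → $301.22
Quarter 3: $301.22 +$3.01 interest = $304.23; pay $3.01 → $301.22
Quarter 4: $301.22 +$3.01 interest = $304.23; pay $63.29 → $240.94
Quarter 5: $240.94 +$2.41 interest = $243.35; pay $63.29 → $180.06
Quarter 6: $180.06 +$1.80 interest = $181.86; pay $63.29 → $118.57
Quarter 7: $118.57 +$1.19 interest = $119.76; pay $63.29 → $56.47
Quarter 8: $56.47 +$0.56 interest = $57.03; pay $57.03 → $0.00
Total interest: $3.01 + $3.01 + $3.01 + $3.01 + $2.41 + $1.80 + $1.19 + $0.56 = $18.00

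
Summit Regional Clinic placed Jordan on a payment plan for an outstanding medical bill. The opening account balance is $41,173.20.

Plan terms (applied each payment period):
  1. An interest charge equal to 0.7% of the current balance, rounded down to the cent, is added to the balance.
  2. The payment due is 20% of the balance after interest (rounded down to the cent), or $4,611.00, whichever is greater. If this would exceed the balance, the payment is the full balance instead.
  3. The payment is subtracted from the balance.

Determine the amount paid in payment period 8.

$3,521.47

Payment period 1: opening $41,173.20; interest $288.21 → $41,461.41; payment $8,292.28; balance $33,169.13
Payment period 2: opening $33,169.13; interest $232.18 → $33,401.31; payment $6,680.26; balance $26,721.05
Payment period 3: opening $26,721.05; interest $187.04 → $26,908.09; payment $5,381.61; balance $21,526.48
Payment period 4: opening $21,526.48; interest $150.68 → $21,677.16; payment $4,611.00; balance $17,066.16
Payment period 5: opening $17,066.16; interest $119.46 → $17,185.62; payment $4,611.00; balance $12,574.62
Payment period 6: opening $12,574.62; interest $88.02 → $12,662.64; payment $4,611.00; balance $8,051.64
Payment period 7: opening $8,051.64; interest $56.36 → $8,108.00; payment $4,611.00; balance $3,497.00
Payment period 8: opening $3,497.00; interest $24.47 → $3,521.47; payment $3,521.47; balance $0.00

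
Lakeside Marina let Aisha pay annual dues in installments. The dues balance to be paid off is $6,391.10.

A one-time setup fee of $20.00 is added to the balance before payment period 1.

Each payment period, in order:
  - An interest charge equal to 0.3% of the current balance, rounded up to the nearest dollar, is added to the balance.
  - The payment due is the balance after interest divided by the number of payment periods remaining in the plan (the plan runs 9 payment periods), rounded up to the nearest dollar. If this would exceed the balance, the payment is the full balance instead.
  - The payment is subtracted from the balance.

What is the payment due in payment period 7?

Payment period 1: opening $6,411.10; interest $20.00 → $6,431.10; payment $715.00; balance $5,716.10
Payment period 2: opening $5,716.10; interest $18.00 → $5,734.10; payment $717.00; balance $5,017.10
Payment period 3: opening $5,017.10; interest $16.00 → $5,033.10; payment $720.00; balance $4,313.10
Payment period 4: opening $4,313.10; interest $13.00 → $4,326.10; payment $722.00; balance $3,604.10
Payment period 5: opening $3,604.10; interest $11.00 → $3,615.10; payment $724.00; balance $2,891.10
Payment period 6: opening $2,891.10; interest $9.00 → $2,900.10; payment $726.00; balance $2,174.10
Payment period 7: opening $2,174.10; interest $7.00 → $2,181.10; payment $728.00; balance $1,453.10

$728.00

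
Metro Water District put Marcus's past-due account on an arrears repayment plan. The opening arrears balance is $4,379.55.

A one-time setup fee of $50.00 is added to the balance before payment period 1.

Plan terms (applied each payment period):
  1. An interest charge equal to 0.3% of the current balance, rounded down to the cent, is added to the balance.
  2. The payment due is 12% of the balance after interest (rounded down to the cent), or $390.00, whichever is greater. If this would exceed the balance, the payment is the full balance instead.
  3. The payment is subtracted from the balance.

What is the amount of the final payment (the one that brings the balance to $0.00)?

$356.73

Payment period 1: opening $4,429.55; interest $13.28 → $4,442.83; payment $533.13; balance $3,909.70
Payment period 2: opening $3,909.70; interest $11.72 → $3,921.42; payment $470.57; balance $3,450.85
Payment period 3: opening $3,450.85; interest $10.35 → $3,461.20; payment $415.34; balance $3,045.86
Payment period 4: opening $3,045.86; interest $9.13 → $3,054.99; payment $390.00; balance $2,664.99
Payment period 5: opening $2,664.99; interest $7.99 → $2,672.98; payment $390.00; balance $2,282.98
Payment period 6: opening $2,282.98; interest $6.84 → $2,289.82; payment $390.00; balance $1,899.82
Payment period 7: opening $1,899.82; interest $5.69 → $1,905.51; payment $390.00; balance $1,515.51
Payment period 8: opening $1,515.51; interest $4.54 → $1,520.05; payment $390.00; balance $1,130.05
Payment period 9: opening $1,130.05; interest $3.39 → $1,133.44; payment $390.00; balance $743.44
Payment period 10: opening $743.44; interest $2.23 → $745.67; payment $390.00; balance $355.67
Payment period 11: opening $355.67; interest $1.06 → $356.73; payment $356.73; balance $0.00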